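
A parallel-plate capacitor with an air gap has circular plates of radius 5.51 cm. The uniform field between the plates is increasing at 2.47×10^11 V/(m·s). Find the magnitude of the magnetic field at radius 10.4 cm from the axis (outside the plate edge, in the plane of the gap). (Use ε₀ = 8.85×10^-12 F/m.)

4.01×10^-8 T

I_d = ε₀ dΦ_E/dt = ε₀ πR² (dE/dt) = (8.85×10^-12)(9.538×10^-3)(2.47×10^11) = 0.02085 A through the full plate area.
Outside the plates the loop encloses all of I_d, so B·2πr = μ₀ I_d and B = 4.01×10^-8 T.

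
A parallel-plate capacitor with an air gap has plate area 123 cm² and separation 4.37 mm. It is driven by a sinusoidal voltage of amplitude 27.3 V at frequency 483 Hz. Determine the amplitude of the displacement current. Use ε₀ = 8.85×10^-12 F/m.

2.06×10^-6 A

The displacement current equals the conduction current C dV/dt, which peaks at C V₀ ω.
With C = ε₀A/d = (8.85×10^-12)(0.0123)/(4.37×10^-3) = 2.491×10^-11 F and ω = 2πf = 3035 rad/s, I_d,max = (2.491×10^-11)(27.3)(3035) = 2.06×10^-6 A.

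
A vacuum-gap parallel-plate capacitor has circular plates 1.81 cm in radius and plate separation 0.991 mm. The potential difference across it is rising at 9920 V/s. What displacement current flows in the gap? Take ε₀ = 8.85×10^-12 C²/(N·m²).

9.12×10^-8 A

The displacement current equals the charging current C dV/dt. With C = ε₀A/d = (8.85×10^-12)(1.029×10^-3)/(9.91×10^-4) = 9.189×10^-12 F, I_d = (9.189×10^-12)(9920) = 9.12×10^-8 A.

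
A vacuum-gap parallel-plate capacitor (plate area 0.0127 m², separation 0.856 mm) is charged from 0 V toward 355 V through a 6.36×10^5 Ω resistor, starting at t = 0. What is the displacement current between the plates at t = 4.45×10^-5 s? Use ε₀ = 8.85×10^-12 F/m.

With C = ε₀A/d = (8.85×10^-12)(0.0127)/(8.56×10^-4) = 1.313×10^-10 F, the time constant is τ = RC = 8.351×10^-5 s, so t/τ = 0.5329 and e^(−t/τ) = 0.5869.
I_d = I_cond = (V₀/R) e^(−t/τ) = (5.582×10^-4)(0.5869) = 3.28×10^-4 A.

3.28×10^-4 A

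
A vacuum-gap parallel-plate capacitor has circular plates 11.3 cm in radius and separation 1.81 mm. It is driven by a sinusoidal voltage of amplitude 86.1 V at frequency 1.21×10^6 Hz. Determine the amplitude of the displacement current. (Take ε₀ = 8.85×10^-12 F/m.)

0.128 A

(dE/dt)_max = V₀ω/d = 3.617×10^11 V/(m·s); ω = 2πf = 7.603×10^6 rad/s.
I_d,max = ε₀ A (dE/dt)_max = (8.85×10^-12)(0.04011)(3.617×10^11) = 0.128 A.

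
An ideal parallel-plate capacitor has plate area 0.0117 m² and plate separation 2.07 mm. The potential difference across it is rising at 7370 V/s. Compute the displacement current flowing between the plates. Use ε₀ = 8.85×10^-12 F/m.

3.69×10^-7 A

The field between the plates is E = V/d, so dE/dt = (7370)/(2.07×10^-3 m) = 3.560×10^6 V/(m·s).
I_d = ε₀ A (dE/dt) = (8.85×10^-12)(0.0117)(3.560×10^6) = 3.69×10^-7 A.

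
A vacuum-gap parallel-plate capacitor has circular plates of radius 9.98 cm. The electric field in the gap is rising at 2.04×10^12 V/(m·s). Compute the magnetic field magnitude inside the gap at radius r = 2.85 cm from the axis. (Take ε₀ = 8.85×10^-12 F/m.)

I_d = ε₀ dΦ_E/dt = ε₀ πR² (dE/dt) = (8.85×10^-12)(0.03129)(2.04×10^12) = 0.5649 A through the full plate area.
∮B·dl = μ₀ I_d,enc with I_d,enc = I_d r²/R² = 0.04607 A; so B = μ₀ I_d,enc/(2πr) = 3.23×10^-7 T.

3.23×10^-7 T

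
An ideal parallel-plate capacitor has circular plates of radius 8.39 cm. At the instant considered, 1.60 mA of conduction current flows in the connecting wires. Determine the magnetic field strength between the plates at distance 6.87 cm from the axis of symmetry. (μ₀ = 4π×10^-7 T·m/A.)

3.12×10^-9 T

No conduction current crosses the gap, so I_d there equals the 1.60×10^-3 A in the leads.
An Ampèrian loop of radius r encloses a fraction (r/R)² of I_d. Then B·2πr = μ₀ I_d (r/R)², giving B = μ₀ I_d r/(2πR²) = 3.12×10^-9 T.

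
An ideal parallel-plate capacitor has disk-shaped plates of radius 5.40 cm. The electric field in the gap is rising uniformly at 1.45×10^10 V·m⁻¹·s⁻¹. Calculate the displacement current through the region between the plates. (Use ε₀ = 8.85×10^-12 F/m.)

1.18×10^-3 A

The displacement current is ε₀ times dΦ_E/dt = ε₀ A dE/dt = (8.85×10^-12)(9.161×10^-3)(1.45×10^10) = 1.18×10^-3 A.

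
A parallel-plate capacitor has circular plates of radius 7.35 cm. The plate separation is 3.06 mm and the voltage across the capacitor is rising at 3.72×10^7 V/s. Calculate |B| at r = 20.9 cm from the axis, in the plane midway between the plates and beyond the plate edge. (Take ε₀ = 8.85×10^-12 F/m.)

1.75×10^-9 T

With E = V/d, dE/dt = 1.216×10^10 V/(m·s) and πR² = 0.01697 m², giving I_d = ε₀ πR² dE/dt = 1.826×10^-3 A.
For r ≥ R the full I_d is enclosed: B = μ₀ I_d/(2πr) = (4π×10^-7)(1.826×10^-3)/(2π·0.209) = 1.75×10^-9 T.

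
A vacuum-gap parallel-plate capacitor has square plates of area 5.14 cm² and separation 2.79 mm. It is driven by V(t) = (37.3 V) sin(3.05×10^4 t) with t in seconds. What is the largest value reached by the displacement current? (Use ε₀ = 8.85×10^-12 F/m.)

1.85×10^-6 A

C = ε₀A/d = (8.85×10^-12)(5.14×10^-4)/(2.79×10^-3) = 1.630×10^-12 F; ω = 3.05×10^4 rad/s.
I_d = C dV/dt, so |I_d|_max = C V₀ ω = (1.630×10^-12)(37.3)(3.05×10^4) = 1.85×10^-6 A.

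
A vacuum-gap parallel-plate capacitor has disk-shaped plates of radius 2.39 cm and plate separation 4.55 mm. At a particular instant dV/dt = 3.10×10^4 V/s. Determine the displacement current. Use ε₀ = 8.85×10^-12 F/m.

1.08×10^-7 A

The displacement current equals the charging current C dV/dt. With C = ε₀A/d = (8.85×10^-12)(1.795×10^-3)/(4.55×10^-3) = 3.491×10^-12 F, I_d = (3.491×10^-12)(3.10×10^4) = 1.08×10^-7 A.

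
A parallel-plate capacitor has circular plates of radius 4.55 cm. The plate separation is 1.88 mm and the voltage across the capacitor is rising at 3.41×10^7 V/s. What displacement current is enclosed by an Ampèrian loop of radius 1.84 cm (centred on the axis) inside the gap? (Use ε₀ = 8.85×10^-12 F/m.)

1.71×10^-4 A

I_d = C dV/dt with C = ε₀πR²/d = 3.062×10^-11 F, so I_d = (3.062×10^-11)(3.41×10^7) = 1.044×10^-3 A.
The field is uniform, so I_d,enc = I_d (r/R)² = (1.044×10^-3)(1.84/4.55)² = 1.71×10^-4 A.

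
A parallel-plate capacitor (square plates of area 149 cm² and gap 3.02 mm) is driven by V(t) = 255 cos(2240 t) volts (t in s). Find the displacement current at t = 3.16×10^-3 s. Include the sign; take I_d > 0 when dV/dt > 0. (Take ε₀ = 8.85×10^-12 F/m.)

-1.78×10^-5 A

dV/dt = (255)(2240)·−sin(7.0784) = -4.078×10^5 V/s.
I_d = C dV/dt with C = ε₀A/d = (8.85×10^-12)(0.0149)/(3.02×10^-3) = 4.366×10^-11 F, so I_d = (4.366×10^-11)(-4.078×10^5) = -1.78×10^-5 A.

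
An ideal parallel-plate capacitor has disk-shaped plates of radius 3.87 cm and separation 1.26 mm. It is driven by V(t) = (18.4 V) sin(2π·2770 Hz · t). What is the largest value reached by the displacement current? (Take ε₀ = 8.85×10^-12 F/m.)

The displacement current equals the conduction current C dV/dt, which peaks at C V₀ ω.
With C = ε₀A/d = (8.85×10^-12)(4.705×10^-3)/(1.26×10^-3) = 3.305×10^-11 F and ω = 2πf = 1.740×10^4 rad/s, I_d,max = (3.305×10^-11)(18.4)(1.740×10^4) = 1.06×10^-5 A.

1.06×10^-5 A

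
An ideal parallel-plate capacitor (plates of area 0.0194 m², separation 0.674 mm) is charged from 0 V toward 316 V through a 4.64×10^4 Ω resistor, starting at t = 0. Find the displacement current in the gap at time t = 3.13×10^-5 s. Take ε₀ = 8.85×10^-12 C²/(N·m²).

C = ε₀A/d = (8.85×10^-12)(0.0194)/(6.74×10^-4) = 2.547×10^-10 F, so τ = RC = 1.182×10^-5 s.
The conduction current is I(t) = (V₀/R) e^(−t/τ), and the displacement current between the plates equals it.
t/τ = 2.648; I_d = (316/4.64×10^4) · e^(−2.648) = (6.810×10^-3)(0.07079) = 4.82×10^-4 A.

4.82×10^-4 A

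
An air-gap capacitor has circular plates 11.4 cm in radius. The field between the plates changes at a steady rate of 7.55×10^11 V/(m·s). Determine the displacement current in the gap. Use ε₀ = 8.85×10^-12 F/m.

0.273 A

With a uniform field, Φ_E = EA, so I_d = ε₀ A dE/dt = 0.273 A.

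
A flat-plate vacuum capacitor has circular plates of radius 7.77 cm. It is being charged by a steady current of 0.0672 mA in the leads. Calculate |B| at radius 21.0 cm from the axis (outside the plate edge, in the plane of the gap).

6.40×10^-11 T

Between the plates the displacement current equals the wire current: I_d = 0.0672 mA = 6.72×10^-5 A.
Outside the plates the loop encloses all of I_d, so B·2πr = μ₀ I_d and B = 6.40×10^-11 T.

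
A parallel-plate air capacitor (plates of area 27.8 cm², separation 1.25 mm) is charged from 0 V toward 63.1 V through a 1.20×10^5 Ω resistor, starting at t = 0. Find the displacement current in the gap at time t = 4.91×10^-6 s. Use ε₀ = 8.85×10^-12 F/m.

C = ε₀A/d = (8.85×10^-12)(2.78×10^-3)/(1.25×10^-3) = 1.968×10^-11 F and τ = RC = 2.362×10^-6 s. I_d in the gap equals the RC charging current.
I_d(t) = (V₀/R) e^(−t/τ) = 5.258×10^-4 · e^(−2.079) = 6.58×10^-5 A.

6.58×10^-5 A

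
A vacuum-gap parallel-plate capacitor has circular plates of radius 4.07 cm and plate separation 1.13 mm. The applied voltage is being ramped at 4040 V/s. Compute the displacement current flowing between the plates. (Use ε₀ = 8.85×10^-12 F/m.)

1.65×10^-7 A

E = V/d so dE/dt = (dV/dt)/d = 3.575×10^6 V/(m·s), and I_d = ε₀ A dE/dt = (8.85×10^-12)(5.204×10^-3)(3.575×10^6) = 1.65×10^-7 A.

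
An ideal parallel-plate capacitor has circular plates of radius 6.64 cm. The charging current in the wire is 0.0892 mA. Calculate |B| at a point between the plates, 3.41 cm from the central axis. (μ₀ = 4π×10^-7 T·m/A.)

Between the plates the displacement current equals the wire current: I_d = 0.0892 mA = 8.92×10^-5 A.
An Ampèrian loop of radius r encloses a fraction (r/R)² of I_d. Then B·2πr = μ₀ I_d (r/R)², giving B = μ₀ I_d r/(2πR²) = 1.38×10^-10 T.

1.38×10^-10 T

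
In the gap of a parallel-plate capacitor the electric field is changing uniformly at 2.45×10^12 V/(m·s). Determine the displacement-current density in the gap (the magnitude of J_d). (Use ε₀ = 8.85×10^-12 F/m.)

The displacement-current density is ε₀ ∂E/∂t = (8.85×10^-12)(2.45×10^12) = 21.7 A/m².

21.7 A/m²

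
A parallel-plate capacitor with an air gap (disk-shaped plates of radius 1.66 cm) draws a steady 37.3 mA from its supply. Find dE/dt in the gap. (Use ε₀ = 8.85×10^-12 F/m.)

4.87×10^12 V/(m·s)

Charge continuity gives I_d = I = 0.0373 A between the plates.
Then dE/dt = I_d/(ε₀A) = 4.87×10^12 V/(m·s).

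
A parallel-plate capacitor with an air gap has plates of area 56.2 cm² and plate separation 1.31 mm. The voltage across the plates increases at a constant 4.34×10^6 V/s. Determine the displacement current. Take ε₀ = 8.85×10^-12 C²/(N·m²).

1.65×10^-4 A

The field between the plates is E = V/d, so dE/dt = (4.34×10^6)/(1.31×10^-3 m) = 3.313×10^9 V/(m·s).
I_d = ε₀ A (dE/dt) = (8.85×10^-12)(5.62×10^-3)(3.313×10^9) = 1.65×10^-4 A.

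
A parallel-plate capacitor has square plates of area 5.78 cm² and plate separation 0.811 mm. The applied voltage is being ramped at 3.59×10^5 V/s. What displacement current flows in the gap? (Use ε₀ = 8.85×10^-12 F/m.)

2.26×10^-6 A

E = V/d so dE/dt = (dV/dt)/d = 4.427×10^8 V/(m·s), and I_d = ε₀ A dE/dt = (8.85×10^-12)(5.78×10^-4)(4.427×10^8) = 2.26×10^-6 A.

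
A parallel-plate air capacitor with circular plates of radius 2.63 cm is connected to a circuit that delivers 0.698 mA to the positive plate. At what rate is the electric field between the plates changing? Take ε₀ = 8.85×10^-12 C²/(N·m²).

3.63×10^10 V/(m·s)

Charge continuity gives I_d = I = 6.98×10^-4 A between the plates.
Since I_d = ε₀ A dE/dt, dE/dt = I_d/(ε₀A) = (6.98×10^-4)/((8.85×10^-12)(2.173×10^-3)) = 3.63×10^10 V/(m·s).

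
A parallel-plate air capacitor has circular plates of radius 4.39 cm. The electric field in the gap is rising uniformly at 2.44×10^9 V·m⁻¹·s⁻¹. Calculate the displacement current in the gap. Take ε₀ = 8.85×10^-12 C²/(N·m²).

1.31×10^-4 A

The displacement current is ε₀ times dΦ_E/dt = ε₀ A dE/dt = (8.85×10^-12)(6.055×10^-3)(2.44×10^9) = 1.31×10^-4 A.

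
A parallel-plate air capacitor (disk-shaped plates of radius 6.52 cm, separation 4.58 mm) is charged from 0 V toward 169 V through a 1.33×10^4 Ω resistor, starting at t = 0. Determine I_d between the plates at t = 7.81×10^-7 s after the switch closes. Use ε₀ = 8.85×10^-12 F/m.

1.31×10^-3 A

C = ε₀A/d = (8.85×10^-12)(0.01336)/(4.58×10^-3) = 2.582×10^-11 F and τ = RC = 3.434×10^-7 s. I_d in the gap equals the RC charging current.
I_d(t) = (V₀/R) e^(−t/τ) = 0.01271 · e^(−2.274) = 1.31×10^-3 A.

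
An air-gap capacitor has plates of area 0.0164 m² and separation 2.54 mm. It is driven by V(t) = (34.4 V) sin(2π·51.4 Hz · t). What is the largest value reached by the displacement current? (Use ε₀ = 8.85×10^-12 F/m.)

(dE/dt)_max = V₀ω/d = 4.374×10^6 V/(m·s); ω = 2πf = 323.0 rad/s.
I_d,max = ε₀ A (dE/dt)_max = (8.85×10^-12)(0.0164)(4.374×10^6) = 6.35×10^-7 A.

6.35×10^-7 A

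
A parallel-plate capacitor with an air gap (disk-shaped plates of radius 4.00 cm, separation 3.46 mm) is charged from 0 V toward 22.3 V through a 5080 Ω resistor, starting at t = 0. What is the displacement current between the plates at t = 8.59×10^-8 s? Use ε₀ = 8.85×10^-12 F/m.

1.18×10^-3 A

C = ε₀A/d = (8.85×10^-12)(5.027×10^-3)/(3.46×10^-3) = 1.286×10^-11 F and τ = RC = 6.533×10^-8 s. I_d in the gap equals the RC charging current.
I_d(t) = (V₀/R) e^(−t/τ) = 4.390×10^-3 · e^(−1.315) = 1.18×10^-3 A.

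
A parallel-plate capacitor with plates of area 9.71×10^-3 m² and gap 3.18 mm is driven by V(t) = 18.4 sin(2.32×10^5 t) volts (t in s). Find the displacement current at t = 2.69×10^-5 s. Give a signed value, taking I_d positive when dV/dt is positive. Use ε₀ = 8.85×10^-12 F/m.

C = ε₀A/d = (8.85×10^-12)(9.71×10^-3)/(3.18×10^-3) = 2.702×10^-11 F. dV/dt = V₀ω·cos(ωt); at ωt = 6.2408 rad this factor is 0.9991.
I_d = C dV/dt = (2.702×10^-11)(18.4)(2.32×10^5)(0.9991) = 1.15×10^-4 A.

1.15×10^-4 A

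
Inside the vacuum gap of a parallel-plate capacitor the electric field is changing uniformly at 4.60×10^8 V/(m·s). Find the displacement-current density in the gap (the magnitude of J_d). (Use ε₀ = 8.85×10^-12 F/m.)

4.07×10^-3 A/m²

J_d = ε₀ ∂E/∂t, so J_d = 4.07×10^-3 A/m².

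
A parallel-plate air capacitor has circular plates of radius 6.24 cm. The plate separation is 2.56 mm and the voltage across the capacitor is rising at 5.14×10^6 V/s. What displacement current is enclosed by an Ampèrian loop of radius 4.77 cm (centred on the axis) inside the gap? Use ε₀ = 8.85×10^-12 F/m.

With E = V/d, dE/dt = 2.008×10^9 V/(m·s) and πR² = 0.01223 m², giving I_d = ε₀ πR² dE/dt = 2.173×10^-4 A.
The field is uniform, so I_d,enc = I_d (r/R)² = (2.173×10^-4)(4.77/6.24)² = 1.27×10^-4 A.

1.27×10^-4 A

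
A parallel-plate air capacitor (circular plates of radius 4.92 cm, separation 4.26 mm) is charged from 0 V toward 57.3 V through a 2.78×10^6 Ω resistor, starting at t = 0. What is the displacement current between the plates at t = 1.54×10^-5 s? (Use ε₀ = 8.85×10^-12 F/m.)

With C = ε₀A/d = (8.85×10^-12)(7.605×10^-3)/(4.26×10^-3) = 1.580×10^-11 F, the time constant is τ = RC = 4.392×10^-5 s, so t/τ = 0.3506 and e^(−t/τ) = 0.7043.
I_d = I_cond = (V₀/R) e^(−t/τ) = (2.061×10^-5)(0.7043) = 1.45×10^-5 A.

1.45×10^-5 A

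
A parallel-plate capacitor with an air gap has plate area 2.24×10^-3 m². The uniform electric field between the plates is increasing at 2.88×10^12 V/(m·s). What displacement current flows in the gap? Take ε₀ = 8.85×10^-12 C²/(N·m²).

The displacement current is ε₀ times dΦ_E/dt = ε₀ A dE/dt = (8.85×10^-12)(2.24×10^-3)(2.88×10^12) = 0.0571 A.

0.0571 A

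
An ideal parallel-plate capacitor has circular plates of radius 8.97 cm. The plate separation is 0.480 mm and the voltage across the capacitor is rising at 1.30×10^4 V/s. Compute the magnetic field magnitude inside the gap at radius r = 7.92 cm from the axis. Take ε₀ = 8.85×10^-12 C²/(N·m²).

1.19×10^-11 T

I_d = C dV/dt with C = ε₀πR²/d = 4.661×10^-10 F, so I_d = (4.661×10^-10)(1.30×10^4) = 6.059×10^-6 A.
For r < R the Ampère–Maxwell law gives B(2πr) = μ₀ I_d (r²/R²), so B = μ₀ I_d r/(2πR²) = (4π×10^-7)(6.059×10^-6)(0.0792)/(2π·0.0897²) = 1.19×10^-11 T.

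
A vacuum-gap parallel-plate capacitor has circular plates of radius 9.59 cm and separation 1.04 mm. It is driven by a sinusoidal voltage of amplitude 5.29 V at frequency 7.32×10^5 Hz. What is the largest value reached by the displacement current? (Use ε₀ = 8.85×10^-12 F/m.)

(dE/dt)_max = V₀ω/d = 2.339×10^10 V/(m·s); ω = 2πf = 4.599×10^6 rad/s.
I_d,max = ε₀ A (dE/dt)_max = (8.85×10^-12)(0.02889)(2.339×10^10) = 5.98×10^-3 A.

5.98×10^-3 A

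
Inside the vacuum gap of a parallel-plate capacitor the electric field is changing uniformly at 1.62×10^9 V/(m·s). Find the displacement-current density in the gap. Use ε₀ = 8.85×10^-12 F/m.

0.0143 A/m²

J_d = ε₀ dE/dt = (8.85×10^-12)(1.62×10^9) = 0.0143 A/m².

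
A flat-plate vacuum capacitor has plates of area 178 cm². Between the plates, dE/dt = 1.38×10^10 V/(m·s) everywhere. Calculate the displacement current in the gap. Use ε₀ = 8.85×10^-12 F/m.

With a uniform field, Φ_E = EA, so I_d = ε₀ A dE/dt = 2.17×10^-3 A.

2.17×10^-3 A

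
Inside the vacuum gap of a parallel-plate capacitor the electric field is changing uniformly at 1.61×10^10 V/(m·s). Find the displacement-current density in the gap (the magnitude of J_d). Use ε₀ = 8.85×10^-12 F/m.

J_d = ε₀ ∂E/∂t, so J_d = 0.142 A/m².

0.142 A/m²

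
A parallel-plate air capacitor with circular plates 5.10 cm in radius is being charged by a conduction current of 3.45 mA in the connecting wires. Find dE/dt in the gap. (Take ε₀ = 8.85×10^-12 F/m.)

The displacement current between the plates equals the conduction current, I_d = 3.45 mA.
Then dE/dt = I_d/(ε₀A) = 4.77×10^10 V/(m·s).

4.77×10^10 V/(m·s)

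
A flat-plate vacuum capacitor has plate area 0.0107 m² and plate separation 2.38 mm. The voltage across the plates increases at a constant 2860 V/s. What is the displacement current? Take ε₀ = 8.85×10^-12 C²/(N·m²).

1.14×10^-7 A

E = V/d so dE/dt = (dV/dt)/d = 1.202×10^6 V/(m·s), and I_d = ε₀ A dE/dt = (8.85×10^-12)(0.0107)(1.202×10^6) = 1.14×10^-7 A.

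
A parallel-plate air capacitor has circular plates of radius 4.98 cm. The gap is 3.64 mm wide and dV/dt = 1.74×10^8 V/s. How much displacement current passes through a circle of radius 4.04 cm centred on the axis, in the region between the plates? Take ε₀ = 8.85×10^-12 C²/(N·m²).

2.17×10^-3 A

dE/dt = (dV/dt)/d = 4.780×10^10 V/(m·s); I_d = ε₀(πR²)(dE/dt) = (8.85×10^-12)(7.791×10^-3)(4.780×10^10) = 3.296×10^-3 A.
Since J_d is uniform, the enclosed fraction is (r/R)² = 0.6581, giving I_d,enc = 2.17×10^-3 A.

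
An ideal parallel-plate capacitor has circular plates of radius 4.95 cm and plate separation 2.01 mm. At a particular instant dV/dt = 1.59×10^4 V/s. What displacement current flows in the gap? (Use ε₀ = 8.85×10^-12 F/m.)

C = ε₀A/d = (8.85×10^-12)(7.698×10^-3)/(2.01×10^-3) = 3.389×10^-11 F.
I_d = C dV/dt = (3.389×10^-11)(1.59×10^4) = 5.39×10^-7 A.

5.39×10^-7 A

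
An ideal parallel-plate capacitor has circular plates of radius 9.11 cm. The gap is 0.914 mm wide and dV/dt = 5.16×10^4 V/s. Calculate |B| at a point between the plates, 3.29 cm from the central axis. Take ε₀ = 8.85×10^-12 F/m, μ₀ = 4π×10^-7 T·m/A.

I_d = C dV/dt with C = ε₀πR²/d = 2.524×10^-10 F, so I_d = (2.524×10^-10)(5.16×10^4) = 1.302×10^-5 A.
An Ampèrian loop of radius r encloses a fraction (r/R)² of I_d. Then B·2πr = μ₀ I_d (r/R)², giving B = μ₀ I_d r/(2πR²) = 1.03×10^-11 T.

1.03×10^-11 T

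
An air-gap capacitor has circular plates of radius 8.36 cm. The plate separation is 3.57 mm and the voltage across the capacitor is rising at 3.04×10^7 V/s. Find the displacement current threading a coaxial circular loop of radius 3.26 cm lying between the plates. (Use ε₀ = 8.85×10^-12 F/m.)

2.52×10^-4 A

I_d = C dV/dt with C = ε₀πR²/d = 5.444×10^-11 F, so I_d = (5.444×10^-11)(3.04×10^7) = 1.655×10^-3 A.
Through an area πr² the displacement current is I_d·(πr²/πR²) = I_d (r/R)² = 2.52×10^-4 A.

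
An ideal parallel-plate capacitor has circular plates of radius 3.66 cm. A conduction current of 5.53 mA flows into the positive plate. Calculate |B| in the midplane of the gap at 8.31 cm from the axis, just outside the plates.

Between the plates the displacement current equals the wire current: I_d = 5.53 mA = 5.53×10^-3 A.
Outside the plates the loop encloses all of I_d, so B·2πr = μ₀ I_d and B = 1.33×10^-8 T.

1.33×10^-8 T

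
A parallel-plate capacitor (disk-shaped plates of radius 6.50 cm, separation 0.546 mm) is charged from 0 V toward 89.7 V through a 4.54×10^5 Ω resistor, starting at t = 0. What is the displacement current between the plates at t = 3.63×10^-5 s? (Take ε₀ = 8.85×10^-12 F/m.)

1.36×10^-4 A

With C = ε₀A/d = (8.85×10^-12)(0.01327)/(5.46×10^-4) = 2.151×10^-10 F, the time constant is τ = RC = 9.766×10^-5 s, so t/τ = 0.3717 and e^(−t/τ) = 0.6896.
I_d = I_cond = (V₀/R) e^(−t/τ) = (1.976×10^-4)(0.6896) = 1.36×10^-4 A.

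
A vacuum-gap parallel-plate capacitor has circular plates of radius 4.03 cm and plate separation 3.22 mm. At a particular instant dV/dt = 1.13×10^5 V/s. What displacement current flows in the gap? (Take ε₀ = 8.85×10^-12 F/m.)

1.58×10^-6 A

The field between the plates is E = V/d, so dE/dt = (1.13×10^5)/(3.22×10^-3 m) = 3.509×10^7 V/(m·s).
I_d = ε₀ A (dE/dt) = (8.85×10^-12)(5.102×10^-3)(3.509×10^7) = 1.58×10^-6 A.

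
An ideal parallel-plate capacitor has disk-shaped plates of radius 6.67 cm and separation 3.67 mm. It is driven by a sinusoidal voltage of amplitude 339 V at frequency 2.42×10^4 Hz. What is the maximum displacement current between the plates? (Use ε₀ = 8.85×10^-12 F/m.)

1.74×10^-3 A

C = ε₀A/d = (8.85×10^-12)(0.01398)/(3.67×10^-3) = 3.371×10^-11 F; ω = 2πf = 1.521×10^5 rad/s.
I_d = C dV/dt, so |I_d|_max = C V₀ ω = (3.371×10^-11)(339)(1.521×10^5) = 1.74×10^-3 A.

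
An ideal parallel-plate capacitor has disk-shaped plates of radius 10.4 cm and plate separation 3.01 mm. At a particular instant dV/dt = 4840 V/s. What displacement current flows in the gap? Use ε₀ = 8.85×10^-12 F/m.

The field between the plates is E = V/d, so dE/dt = (4840)/(3.01×10^-3 m) = 1.608×10^6 V/(m·s).
I_d = ε₀ A (dE/dt) = (8.85×10^-12)(0.03398)(1.608×10^6) = 4.84×10^-7 A.

4.84×10^-7 A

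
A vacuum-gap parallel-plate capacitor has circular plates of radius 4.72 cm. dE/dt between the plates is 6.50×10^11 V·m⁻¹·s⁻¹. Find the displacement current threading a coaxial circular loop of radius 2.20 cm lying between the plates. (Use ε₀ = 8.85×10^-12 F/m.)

Total displacement current: I_d = ε₀(πR²)(dE/dt) = (8.85×10^-12)(6.999×10^-3)(6.50×10^11) = 0.04026 A.
Through an area πr² the displacement current is I_d·(πr²/πR²) = I_d (r/R)² = 8.75×10^-3 A.

8.75×10^-3 A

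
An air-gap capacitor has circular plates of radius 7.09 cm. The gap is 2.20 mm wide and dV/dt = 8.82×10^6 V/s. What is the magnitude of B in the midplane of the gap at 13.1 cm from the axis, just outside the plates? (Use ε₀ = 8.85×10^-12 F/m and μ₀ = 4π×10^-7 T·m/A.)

dE/dt = (dV/dt)/d = 4.009×10^9 V/(m·s); I_d = ε₀(πR²)(dE/dt) = (8.85×10^-12)(0.01579)(4.009×10^9) = 5.602×10^-4 A.
Outside the plates the loop encloses all of I_d, so B·2πr = μ₀ I_d and B = 8.55×10^-10 T.

8.55×10^-10 T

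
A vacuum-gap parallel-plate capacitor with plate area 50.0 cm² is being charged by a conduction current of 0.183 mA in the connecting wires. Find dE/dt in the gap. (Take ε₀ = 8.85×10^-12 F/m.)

4.14×10^9 V/(m·s)

By continuity, I_d in the gap equals the 0.183 mA flowing in the wire.
Then dE/dt = I_d/(ε₀A) = 4.14×10^9 V/(m·s).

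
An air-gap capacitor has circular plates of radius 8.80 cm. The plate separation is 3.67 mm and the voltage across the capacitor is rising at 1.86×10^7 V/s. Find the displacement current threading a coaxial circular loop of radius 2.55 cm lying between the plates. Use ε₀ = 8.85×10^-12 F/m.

dE/dt = (dV/dt)/d = 5.068×10^9 V/(m·s); I_d = ε₀(πR²)(dE/dt) = (8.85×10^-12)(0.02433)(5.068×10^9) = 1.091×10^-3 A.
The field is uniform, so I_d,enc = I_d (r/R)² = (1.091×10^-3)(2.55/8.80)² = 9.16×10^-5 A.

9.16×10^-5 A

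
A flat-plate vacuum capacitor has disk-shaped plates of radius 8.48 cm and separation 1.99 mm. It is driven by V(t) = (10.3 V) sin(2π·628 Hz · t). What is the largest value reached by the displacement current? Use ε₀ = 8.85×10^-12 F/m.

4.08×10^-6 A

(dE/dt)_max = V₀ω/d = 2.042×10^7 V/(m·s); ω = 2πf = 3946 rad/s.
I_d,max = ε₀ A (dE/dt)_max = (8.85×10^-12)(0.02259)(2.042×10^7) = 4.08×10^-6 A.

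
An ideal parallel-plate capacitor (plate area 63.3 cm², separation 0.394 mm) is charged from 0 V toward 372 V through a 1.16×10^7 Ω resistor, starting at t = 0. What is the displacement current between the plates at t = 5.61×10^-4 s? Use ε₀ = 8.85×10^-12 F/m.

2.28×10^-5 A

C = ε₀A/d = (8.85×10^-12)(6.33×10^-3)/(3.94×10^-4) = 1.422×10^-10 F, so τ = RC = 1.650×10^-3 s.
The conduction current is I(t) = (V₀/R) e^(−t/τ), and the displacement current between the plates equals it.
t/τ = 0.3400; I_d = (372/1.16×10^7) · e^(−0.3400) = (3.207×10^-5)(0.7118) = 2.28×10^-5 A.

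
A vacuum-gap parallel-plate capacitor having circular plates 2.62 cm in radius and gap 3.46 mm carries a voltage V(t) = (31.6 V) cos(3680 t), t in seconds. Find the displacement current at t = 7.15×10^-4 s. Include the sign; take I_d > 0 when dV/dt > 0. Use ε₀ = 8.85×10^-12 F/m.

-3.13×10^-7 A

C = ε₀A/d = (8.85×10^-12)(2.157×10^-3)/(3.46×10^-3) = 5.517×10^-12 F. dV/dt = V₀ω·−sin(ωt); at ωt = 2.6312 rad this factor is -0.4885.
I_d = C dV/dt = (5.517×10^-12)(31.6)(3680)(-0.4885) = -3.13×10^-7 A.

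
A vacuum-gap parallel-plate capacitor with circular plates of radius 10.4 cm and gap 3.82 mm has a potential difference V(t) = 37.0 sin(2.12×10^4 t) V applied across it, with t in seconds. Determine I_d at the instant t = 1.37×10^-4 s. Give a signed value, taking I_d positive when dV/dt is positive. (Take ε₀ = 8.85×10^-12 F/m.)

dE/dt = (V₀ω/d)·cos(ωt) with ωt = 2.9044 rad: (37.0)(2.12×10^4)(-0.9720)/(3.82×10^-3) = -1.996×10^8 V/(m·s).
I_d = ε₀ A dE/dt = (8.85×10^-12)(0.03398)(-1.996×10^8) = -6.00×10^-5 A.

-6.00×10^-5 A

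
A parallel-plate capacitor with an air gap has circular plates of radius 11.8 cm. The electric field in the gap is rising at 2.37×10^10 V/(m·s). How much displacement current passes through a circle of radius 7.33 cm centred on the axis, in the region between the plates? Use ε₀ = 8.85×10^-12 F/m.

Total displacement current: I_d = ε₀(πR²)(dE/dt) = (8.85×10^-12)(0.04374)(2.37×10^10) = 9.174×10^-3 A.
Since J_d is uniform, the enclosed fraction is (r/R)² = 0.3859, giving I_d,enc = 3.54×10^-3 A.

3.54×10^-3 A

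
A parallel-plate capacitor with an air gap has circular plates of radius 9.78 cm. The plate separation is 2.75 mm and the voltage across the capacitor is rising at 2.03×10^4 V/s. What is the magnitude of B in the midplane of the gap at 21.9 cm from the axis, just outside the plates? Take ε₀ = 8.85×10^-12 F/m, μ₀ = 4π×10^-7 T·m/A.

dE/dt = (dV/dt)/d = 7.382×10^6 V/(m·s); I_d = ε₀(πR²)(dE/dt) = (8.85×10^-12)(0.03005)(7.382×10^6) = 1.963×10^-6 A.
With r > R the enclosed displacement current is the full I_d; B = μ₀ I_d / (2πr) = 1.79×10^-12 T.

1.79×10^-12 T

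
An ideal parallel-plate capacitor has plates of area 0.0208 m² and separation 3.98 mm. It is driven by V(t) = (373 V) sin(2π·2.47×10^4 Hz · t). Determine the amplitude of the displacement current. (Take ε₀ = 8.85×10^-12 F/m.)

2.68×10^-3 A

C = ε₀A/d = (8.85×10^-12)(0.0208)/(3.98×10^-3) = 4.625×10^-11 F; ω = 2πf = 1.552×10^5 rad/s.
I_d = C dV/dt, so |I_d|_max = C V₀ ω = (4.625×10^-11)(373)(1.552×10^5) = 2.68×10^-3 A.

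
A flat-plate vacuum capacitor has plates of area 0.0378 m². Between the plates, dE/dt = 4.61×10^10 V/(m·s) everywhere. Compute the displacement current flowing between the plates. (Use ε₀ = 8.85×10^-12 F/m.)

0.0154 A

With a uniform field, Φ_E = EA, so I_d = ε₀ A dE/dt = 0.0154 A.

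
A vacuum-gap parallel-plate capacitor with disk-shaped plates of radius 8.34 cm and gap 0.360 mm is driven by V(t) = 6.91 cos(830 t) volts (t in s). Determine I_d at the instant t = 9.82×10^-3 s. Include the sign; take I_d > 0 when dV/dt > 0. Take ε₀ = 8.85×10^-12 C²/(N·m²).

-2.95×10^-6 A

dE/dt = (V₀ω/d)·−sin(ωt) with ωt = 8.1506 rad: (6.91)(830)(-0.9563)/(3.60×10^-4) = -1.524×10^7 V/(m·s).
I_d = ε₀ A dE/dt = (8.85×10^-12)(0.02185)(-1.524×10^7) = -2.95×10^-6 A.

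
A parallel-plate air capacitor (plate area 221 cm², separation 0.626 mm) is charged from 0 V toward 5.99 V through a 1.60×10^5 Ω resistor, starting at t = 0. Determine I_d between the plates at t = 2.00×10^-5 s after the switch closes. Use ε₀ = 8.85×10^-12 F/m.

C = ε₀A/d = (8.85×10^-12)(0.0221)/(6.26×10^-4) = 3.124×10^-10 F and τ = RC = 4.998×10^-5 s. I_d in the gap equals the RC charging current.
I_d(t) = (V₀/R) e^(−t/τ) = 3.744×10^-5 · e^(−0.4002) = 2.51×10^-5 A.

2.51×10^-5 A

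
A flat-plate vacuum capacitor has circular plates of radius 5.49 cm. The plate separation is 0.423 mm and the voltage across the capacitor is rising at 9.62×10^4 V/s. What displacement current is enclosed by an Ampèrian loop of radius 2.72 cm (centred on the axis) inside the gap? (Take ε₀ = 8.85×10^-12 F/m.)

dE/dt = (dV/dt)/d = 2.274×10^8 V/(m·s); I_d = ε₀(πR²)(dE/dt) = (8.85×10^-12)(9.469×10^-3)(2.274×10^8) = 1.906×10^-5 A.
Since J_d is uniform, the enclosed fraction is (r/R)² = 0.2455, giving I_d,enc = 4.68×10^-6 A.

4.68×10^-6 A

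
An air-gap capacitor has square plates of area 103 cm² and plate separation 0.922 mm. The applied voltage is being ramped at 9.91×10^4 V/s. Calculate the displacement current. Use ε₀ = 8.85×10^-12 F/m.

C = ε₀A/d = (8.85×10^-12)(0.0103)/(9.22×10^-4) = 9.887×10^-11 F.
I_d = C dV/dt = (9.887×10^-11)(9.91×10^4) = 9.80×10^-6 A.

9.80×10^-6 A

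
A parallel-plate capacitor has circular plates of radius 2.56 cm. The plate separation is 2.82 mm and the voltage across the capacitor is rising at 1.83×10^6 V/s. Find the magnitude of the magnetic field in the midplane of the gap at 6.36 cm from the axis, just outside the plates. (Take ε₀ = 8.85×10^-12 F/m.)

I_d = C dV/dt with C = ε₀πR²/d = 6.462×10^-12 F, so I_d = (6.462×10^-12)(1.83×10^6) = 1.183×10^-5 A.
Outside the plates the loop encloses all of I_d, so B·2πr = μ₀ I_d and B = 3.72×10^-11 T.

3.72×10^-11 T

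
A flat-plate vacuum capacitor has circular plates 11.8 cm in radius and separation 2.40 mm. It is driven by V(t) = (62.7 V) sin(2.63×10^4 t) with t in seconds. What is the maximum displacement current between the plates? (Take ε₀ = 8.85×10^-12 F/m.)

The displacement current equals the conduction current C dV/dt, which peaks at C V₀ ω.
With C = ε₀A/d = (8.85×10^-12)(0.04374)/(2.40×10^-3) = 1.613×10^-10 F and ω = 2.63×10^4 rad/s, I_d,max = (1.613×10^-10)(62.7)(2.63×10^4) = 2.66×10^-4 A.

2.66×10^-4 A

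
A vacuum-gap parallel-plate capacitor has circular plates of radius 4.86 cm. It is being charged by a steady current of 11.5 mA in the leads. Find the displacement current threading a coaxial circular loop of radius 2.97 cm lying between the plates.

4.29×10^-3 A

No conduction current crosses the gap, so I_d there equals the 0.0115 A in the leads.
Through an area πr² the displacement current is I_d·(πr²/πR²) = I_d (r/R)² = 4.29×10^-3 A.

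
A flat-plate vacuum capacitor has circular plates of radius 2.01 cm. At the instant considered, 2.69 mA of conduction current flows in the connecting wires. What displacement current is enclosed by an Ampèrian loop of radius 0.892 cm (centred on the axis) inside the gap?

5.30×10^-4 A

By continuity the displacement current in the gap matches the conduction current: I_d = 2.69×10^-3 A.
Through an area πr² the displacement current is I_d·(πr²/πR²) = I_d (r/R)² = 5.30×10^-4 A.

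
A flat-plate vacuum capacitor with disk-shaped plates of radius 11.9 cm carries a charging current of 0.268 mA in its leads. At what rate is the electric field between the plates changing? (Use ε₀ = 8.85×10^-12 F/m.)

6.81×10^8 V/(m·s)

By continuity, I_d in the gap equals the 0.268 mA flowing in the wire.
Inverting I_d = ε₀ A dE/dt gives dE/dt = 2.68×10^-4 / (8.85×10^-12 · 0.04449) = 6.81×10^8 V/(m·s).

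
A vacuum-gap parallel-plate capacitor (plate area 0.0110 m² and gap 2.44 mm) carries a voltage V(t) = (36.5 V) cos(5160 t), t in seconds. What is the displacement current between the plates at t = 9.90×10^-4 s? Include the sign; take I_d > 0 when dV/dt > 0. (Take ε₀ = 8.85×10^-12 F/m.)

6.93×10^-6 A

dV/dt = (36.5)(5160)·−sin(5.1084) = 1.738×10^5 V/s.
I_d = C dV/dt with C = ε₀A/d = (8.85×10^-12)(0.0110)/(2.44×10^-3) = 3.990×10^-11 F, so I_d = (3.990×10^-11)(1.738×10^5) = 6.93×10^-6 A.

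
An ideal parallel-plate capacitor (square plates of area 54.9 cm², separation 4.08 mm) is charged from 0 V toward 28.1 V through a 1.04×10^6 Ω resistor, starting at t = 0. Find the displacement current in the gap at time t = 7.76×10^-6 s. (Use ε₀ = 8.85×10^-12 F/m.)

C = ε₀A/d = (8.85×10^-12)(5.49×10^-3)/(4.08×10^-3) = 1.191×10^-11 F, so τ = RC = 1.239×10^-5 s.
The conduction current is I(t) = (V₀/R) e^(−t/τ), and the displacement current between the plates equals it.
t/τ = 0.6263; I_d = (28.1/1.04×10^6) · e^(−0.6263) = (2.702×10^-5)(0.5346) = 1.44×10^-5 A.

1.44×10^-5 A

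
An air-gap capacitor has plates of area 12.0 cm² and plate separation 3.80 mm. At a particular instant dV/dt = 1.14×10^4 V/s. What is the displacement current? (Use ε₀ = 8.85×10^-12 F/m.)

3.19×10^-8 A

The field between the plates is E = V/d, so dE/dt = (1.14×10^4)/(3.80×10^-3 m) = 3.000×10^6 V/(m·s).
I_d = ε₀ A (dE/dt) = (8.85×10^-12)(1.20×10^-3)(3.000×10^6) = 3.19×10^-8 A.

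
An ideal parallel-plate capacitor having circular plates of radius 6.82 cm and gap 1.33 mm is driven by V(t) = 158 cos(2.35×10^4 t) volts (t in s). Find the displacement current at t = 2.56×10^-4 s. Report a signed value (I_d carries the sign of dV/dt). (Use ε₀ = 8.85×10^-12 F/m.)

dV/dt = (158)(2.35×10^4)·−sin(6.016) = 9.803×10^5 V/s.
I_d = C dV/dt with C = ε₀A/d = (8.85×10^-12)(0.01461)/(1.33×10^-3) = 9.722×10^-11 F, so I_d = (9.722×10^-11)(9.803×10^5) = 9.53×10^-5 A.

9.53×10^-5 A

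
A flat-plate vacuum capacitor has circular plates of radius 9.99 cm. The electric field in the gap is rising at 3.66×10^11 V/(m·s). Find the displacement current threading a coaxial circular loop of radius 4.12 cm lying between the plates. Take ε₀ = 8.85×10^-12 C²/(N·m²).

Through the whole plate area (πR² = 0.03135 m²), I_d = ε₀ πR² dE/dt = 0.1015 A.
The field is uniform, so I_d,enc = I_d (r/R)² = (0.1015)(4.12/9.99)² = 0.0173 A.

0.0173 A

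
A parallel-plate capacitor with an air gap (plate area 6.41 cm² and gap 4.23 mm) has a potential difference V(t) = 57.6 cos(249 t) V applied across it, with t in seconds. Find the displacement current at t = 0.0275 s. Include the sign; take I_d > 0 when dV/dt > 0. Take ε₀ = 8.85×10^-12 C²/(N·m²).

C = ε₀A/d = (8.85×10^-12)(6.41×10^-4)/(4.23×10^-3) = 1.341×10^-12 F. dV/dt = V₀ω·−sin(ωt); at ωt = 6.8475 rad this factor is -0.5348.
I_d = C dV/dt = (1.341×10^-12)(57.6)(249)(-0.5348) = -1.03×10^-8 A.

-1.03×10^-8 A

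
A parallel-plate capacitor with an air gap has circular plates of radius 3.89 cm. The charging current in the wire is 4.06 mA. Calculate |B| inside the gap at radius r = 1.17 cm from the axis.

6.28×10^-9 T

No conduction current crosses the gap, so I_d there equals the 4.06×10^-3 A in the leads.
For r < R the Ampère–Maxwell law gives B(2πr) = μ₀ I_d (r²/R²), so B = μ₀ I_d r/(2πR²) = (4π×10^-7)(4.06×10^-3)(0.0117)/(2π·0.0389²) = 6.28×10^-9 T.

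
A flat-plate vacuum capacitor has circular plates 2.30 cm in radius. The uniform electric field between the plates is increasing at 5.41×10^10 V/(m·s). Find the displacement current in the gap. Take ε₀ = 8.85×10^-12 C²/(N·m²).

I_d = ε₀ A (dE/dt) = (8.85×10^-12)(1.662×10^-3 m²)(5.41×10^10) = 7.96×10^-4 A.

7.96×10^-4 A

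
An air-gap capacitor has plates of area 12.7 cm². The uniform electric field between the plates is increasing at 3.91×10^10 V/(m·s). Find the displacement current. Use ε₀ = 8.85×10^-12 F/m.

4.39×10^-4 A

The displacement current is ε₀ times dΦ_E/dt = ε₀ A dE/dt = (8.85×10^-12)(1.27×10^-3)(3.91×10^10) = 4.39×10^-4 A.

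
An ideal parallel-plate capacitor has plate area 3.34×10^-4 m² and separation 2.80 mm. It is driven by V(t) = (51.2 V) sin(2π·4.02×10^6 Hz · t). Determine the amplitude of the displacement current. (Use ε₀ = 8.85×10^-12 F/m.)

1.37×10^-3 A

The displacement current equals the conduction current C dV/dt, which peaks at C V₀ ω.
With C = ε₀A/d = (8.85×10^-12)(3.34×10^-4)/(2.80×10^-3) = 1.056×10^-12 F and ω = 2πf = 2.526×10^7 rad/s, I_d,max = (1.056×10^-12)(51.2)(2.526×10^7) = 1.37×10^-3 A.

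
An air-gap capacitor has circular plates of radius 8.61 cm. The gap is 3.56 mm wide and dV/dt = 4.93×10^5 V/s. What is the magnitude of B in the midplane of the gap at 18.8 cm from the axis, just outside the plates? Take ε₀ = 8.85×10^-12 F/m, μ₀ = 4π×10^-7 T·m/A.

dE/dt = (dV/dt)/d = 1.385×10^8 V/(m·s); I_d = ε₀(πR²)(dE/dt) = (8.85×10^-12)(0.02329)(1.385×10^8) = 2.855×10^-5 A.
With r > R the enclosed displacement current is the full I_d; B = μ₀ I_d / (2πr) = 3.04×10^-11 T.

3.04×10^-11 T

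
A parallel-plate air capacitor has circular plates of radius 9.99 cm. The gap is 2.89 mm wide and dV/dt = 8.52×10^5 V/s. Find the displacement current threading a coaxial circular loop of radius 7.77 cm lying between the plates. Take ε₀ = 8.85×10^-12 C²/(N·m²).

4.95×10^-5 A

dE/dt = (dV/dt)/d = 2.948×10^8 V/(m·s); I_d = ε₀(πR²)(dE/dt) = (8.85×10^-12)(0.03135)(2.948×10^8) = 8.179×10^-5 A.
Since J_d is uniform, the enclosed fraction is (r/R)² = 0.6049, giving I_d,enc = 4.95×10^-5 A.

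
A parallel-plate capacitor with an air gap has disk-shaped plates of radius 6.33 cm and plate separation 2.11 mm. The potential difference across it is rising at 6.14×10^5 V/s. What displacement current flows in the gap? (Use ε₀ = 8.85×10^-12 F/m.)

E = V/d so dE/dt = (dV/dt)/d = 2.910×10^8 V/(m·s), and I_d = ε₀ A dE/dt = (8.85×10^-12)(0.01259)(2.910×10^8) = 3.24×10^-5 A.

3.24×10^-5 A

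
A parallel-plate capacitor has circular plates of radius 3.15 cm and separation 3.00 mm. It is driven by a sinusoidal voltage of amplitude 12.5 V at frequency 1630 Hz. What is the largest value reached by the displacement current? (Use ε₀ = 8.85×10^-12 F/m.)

The displacement current equals the conduction current C dV/dt, which peaks at C V₀ ω.
With C = ε₀A/d = (8.85×10^-12)(3.117×10^-3)/(3.00×10^-3) = 9.195×10^-12 F and ω = 2πf = 1.024×10^4 rad/s, I_d,max = (9.195×10^-12)(12.5)(1.024×10^4) = 1.18×10^-6 A.

1.18×10^-6 A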